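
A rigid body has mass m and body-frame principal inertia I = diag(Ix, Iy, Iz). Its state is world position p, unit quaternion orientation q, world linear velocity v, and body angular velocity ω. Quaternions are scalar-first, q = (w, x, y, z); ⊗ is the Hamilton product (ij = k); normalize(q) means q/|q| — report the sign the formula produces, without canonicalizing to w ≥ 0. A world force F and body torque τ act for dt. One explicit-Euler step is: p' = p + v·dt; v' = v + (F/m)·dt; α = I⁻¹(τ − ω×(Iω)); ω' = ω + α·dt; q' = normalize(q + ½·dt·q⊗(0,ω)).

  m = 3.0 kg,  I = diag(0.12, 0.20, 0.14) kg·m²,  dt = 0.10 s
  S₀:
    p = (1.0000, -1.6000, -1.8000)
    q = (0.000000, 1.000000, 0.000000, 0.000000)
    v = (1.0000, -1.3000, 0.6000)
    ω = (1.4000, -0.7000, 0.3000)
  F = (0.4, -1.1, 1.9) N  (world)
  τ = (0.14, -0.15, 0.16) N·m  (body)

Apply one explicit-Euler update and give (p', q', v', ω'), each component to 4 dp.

linear accel F/m = (0.1333, -0.3667, 0.6333)
p' = p + v·dt = (1.1000, -1.7300, -1.7400)
v' = v + a·dt = (1.0133, -1.3367, 0.6633)
angular accel α = (1.0617, -0.7080, 1.7029)
ω' = ω + α·dt = (1.5062, -0.7708, 0.4703)
q⊗(0,ω) = (-1.4000000, 0.0000000, -0.3000000, -0.7000000)
updated quaternion q' = (-0.0698, 0.9968, -0.0150, -0.0349)

p' = (1.1000, -1.7300, -1.7400)
q' = (-0.0698, 0.9968, -0.0150, -0.0349)
v' = (1.0133, -1.3367, 0.6633)
ω' = (1.5062, -0.7708, 0.4703)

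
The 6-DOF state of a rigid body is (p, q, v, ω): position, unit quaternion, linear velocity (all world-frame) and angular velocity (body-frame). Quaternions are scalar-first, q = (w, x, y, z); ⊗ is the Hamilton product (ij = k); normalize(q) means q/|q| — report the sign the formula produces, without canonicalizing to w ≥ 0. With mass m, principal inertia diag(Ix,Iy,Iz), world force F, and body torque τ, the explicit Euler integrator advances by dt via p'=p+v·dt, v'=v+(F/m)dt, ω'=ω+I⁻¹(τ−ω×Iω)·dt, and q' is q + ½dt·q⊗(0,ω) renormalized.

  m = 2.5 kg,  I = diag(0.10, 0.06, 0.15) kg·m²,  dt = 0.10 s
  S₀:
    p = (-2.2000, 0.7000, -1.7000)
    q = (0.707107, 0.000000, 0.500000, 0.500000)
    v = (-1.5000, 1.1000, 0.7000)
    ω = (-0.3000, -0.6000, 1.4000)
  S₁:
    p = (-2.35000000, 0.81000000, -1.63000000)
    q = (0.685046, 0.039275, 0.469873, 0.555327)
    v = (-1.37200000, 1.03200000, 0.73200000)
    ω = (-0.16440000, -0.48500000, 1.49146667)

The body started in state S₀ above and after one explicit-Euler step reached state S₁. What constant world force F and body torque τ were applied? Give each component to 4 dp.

F = (3.2000, -1.7000, 0.8000)
τ = (0.0600, 0.0900, 0.1300)

Δω = ω₁−ω₀ = (0.13560000, 0.11500000, 0.09146667)
τ = I·(Δω/dt) + ω₀×(Iω₀) = (0.0600, 0.0900, 0.1300)
velocity change Δv = (0.12800000, -0.06800000, 0.03200000)
F = m·Δv/dt = (3.2000, -1.7000, 0.8000)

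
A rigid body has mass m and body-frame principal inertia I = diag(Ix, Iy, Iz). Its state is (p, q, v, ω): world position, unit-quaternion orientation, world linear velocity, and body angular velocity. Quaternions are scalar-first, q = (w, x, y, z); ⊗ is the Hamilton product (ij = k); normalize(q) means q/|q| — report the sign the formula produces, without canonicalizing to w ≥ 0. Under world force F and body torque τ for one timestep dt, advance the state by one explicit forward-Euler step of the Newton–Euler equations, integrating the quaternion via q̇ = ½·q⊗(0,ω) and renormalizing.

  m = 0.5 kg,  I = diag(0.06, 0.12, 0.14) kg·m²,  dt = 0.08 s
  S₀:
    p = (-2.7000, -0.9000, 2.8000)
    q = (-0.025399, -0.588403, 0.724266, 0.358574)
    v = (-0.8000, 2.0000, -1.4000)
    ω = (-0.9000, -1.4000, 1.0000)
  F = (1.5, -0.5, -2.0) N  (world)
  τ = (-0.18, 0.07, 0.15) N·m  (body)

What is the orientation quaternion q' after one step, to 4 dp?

q' = (-0.0203, -0.5368, 0.7341, 0.4153)

q⊗(0,ω) = (0.1258357, 1.2491287, 0.3012450, 1.4502046)
q' = normalize(q + ½dt·q⊗(0,ω)) = (-0.0203, -0.5368, 0.7341, 0.4153)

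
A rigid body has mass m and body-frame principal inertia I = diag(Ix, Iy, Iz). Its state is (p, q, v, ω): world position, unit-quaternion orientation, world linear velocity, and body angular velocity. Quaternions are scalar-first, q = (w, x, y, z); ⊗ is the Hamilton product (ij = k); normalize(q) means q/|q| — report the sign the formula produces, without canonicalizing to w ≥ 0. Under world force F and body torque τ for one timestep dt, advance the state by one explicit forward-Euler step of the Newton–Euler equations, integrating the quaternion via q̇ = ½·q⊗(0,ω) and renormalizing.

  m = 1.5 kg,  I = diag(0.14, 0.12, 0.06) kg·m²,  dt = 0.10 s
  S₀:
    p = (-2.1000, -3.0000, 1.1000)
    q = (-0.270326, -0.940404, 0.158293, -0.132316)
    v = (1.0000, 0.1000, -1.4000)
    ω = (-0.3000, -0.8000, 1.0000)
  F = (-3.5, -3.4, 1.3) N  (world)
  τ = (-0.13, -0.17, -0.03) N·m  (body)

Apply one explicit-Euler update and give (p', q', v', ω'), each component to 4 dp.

a = (-2.3333, -2.2667, 0.8667)
p + v·dt = (-2.0000, -2.9900, 0.9600)
v' = v + a·dt = (0.7667, -0.1267, -1.3133)
gyro term ω×Iω = (0.0480, -0.0240, -0.0048)
(τ − ω×Iω)/I = (-1.2714, -1.2167, -0.4200)
ω + α·dt = (-0.4271, -0.9217, 0.9580)
2q̇ = q⊗(0,ω) = (-0.0231708, 0.1335380, 1.1963596, 0.5294851)
q' = normalize(q + ½dt·q⊗(0,ω)) = (-0.2709, -0.9317, 0.2176, -0.1056)

p' = (-2.0000, -2.9900, 0.9600)
q' = (-0.2709, -0.9317, 0.2176, -0.1056)
v' = (0.7667, -0.1267, -1.3133)
ω' = (-0.4271, -0.9217, 0.9580)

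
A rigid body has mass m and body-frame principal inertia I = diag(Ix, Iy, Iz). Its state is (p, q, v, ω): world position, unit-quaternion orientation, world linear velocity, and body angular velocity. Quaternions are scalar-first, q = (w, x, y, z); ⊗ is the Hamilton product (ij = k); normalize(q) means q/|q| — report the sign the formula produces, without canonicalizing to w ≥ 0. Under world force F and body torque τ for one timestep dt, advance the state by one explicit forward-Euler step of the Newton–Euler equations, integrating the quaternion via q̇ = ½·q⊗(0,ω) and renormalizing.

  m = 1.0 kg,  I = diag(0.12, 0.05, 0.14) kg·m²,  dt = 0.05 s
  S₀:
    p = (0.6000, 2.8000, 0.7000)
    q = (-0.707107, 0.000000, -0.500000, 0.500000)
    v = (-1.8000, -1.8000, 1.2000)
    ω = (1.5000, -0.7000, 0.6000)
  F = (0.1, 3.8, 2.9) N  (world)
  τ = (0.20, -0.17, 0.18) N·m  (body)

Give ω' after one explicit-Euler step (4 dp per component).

ω' = (1.5991, -0.8520, 0.6380)

(τ − ω×Iω)/I = (1.9817, -3.0400, 0.7607)
ω + α·dt = (1.5991, -0.8520, 0.6380)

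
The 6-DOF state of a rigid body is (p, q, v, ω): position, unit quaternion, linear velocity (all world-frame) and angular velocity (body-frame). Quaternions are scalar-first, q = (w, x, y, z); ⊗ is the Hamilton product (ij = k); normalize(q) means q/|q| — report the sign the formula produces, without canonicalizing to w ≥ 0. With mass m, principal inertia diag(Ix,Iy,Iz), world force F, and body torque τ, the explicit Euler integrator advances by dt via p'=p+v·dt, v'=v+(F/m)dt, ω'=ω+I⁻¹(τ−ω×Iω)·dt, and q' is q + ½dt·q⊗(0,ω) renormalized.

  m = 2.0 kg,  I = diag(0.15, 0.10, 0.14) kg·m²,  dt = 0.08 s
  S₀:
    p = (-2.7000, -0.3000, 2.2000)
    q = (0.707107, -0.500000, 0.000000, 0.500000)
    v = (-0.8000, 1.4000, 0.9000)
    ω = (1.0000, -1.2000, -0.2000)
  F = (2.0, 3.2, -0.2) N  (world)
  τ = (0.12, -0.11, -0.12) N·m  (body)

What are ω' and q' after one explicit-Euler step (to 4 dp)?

precession coupling ω×(Iω) = (0.0096, -0.0020, 0.0600)
α = I⁻¹(τ − ω×Iω) = (0.7360, -1.0800, -1.2857)
ω + α·dt = (1.0589, -1.2864, -0.3029)
2q̇ = q⊗(0,ω) = (0.6000000, 1.3071070, -0.4485284, 0.4585786)
updated quaternion q' = (0.7297, -0.4468, -0.0179, 0.5173)

ω' = (1.0589, -1.2864, -0.3029)
q' = (0.7297, -0.4468, -0.0179, 0.5173)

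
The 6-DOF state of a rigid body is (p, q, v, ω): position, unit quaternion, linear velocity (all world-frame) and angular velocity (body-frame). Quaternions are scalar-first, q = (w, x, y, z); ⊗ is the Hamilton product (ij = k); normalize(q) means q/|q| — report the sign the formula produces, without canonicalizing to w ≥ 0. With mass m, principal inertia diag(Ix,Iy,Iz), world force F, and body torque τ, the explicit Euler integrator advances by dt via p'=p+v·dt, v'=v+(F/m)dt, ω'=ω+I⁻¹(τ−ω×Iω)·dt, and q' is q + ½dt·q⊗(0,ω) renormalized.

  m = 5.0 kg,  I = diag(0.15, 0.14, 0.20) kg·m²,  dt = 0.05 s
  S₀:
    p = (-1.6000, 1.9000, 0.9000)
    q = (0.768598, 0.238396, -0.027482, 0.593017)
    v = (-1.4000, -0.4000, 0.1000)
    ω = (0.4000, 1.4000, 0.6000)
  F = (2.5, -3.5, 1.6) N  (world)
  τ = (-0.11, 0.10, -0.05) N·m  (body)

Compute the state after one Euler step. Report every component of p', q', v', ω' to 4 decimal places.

p' = (-1.6700, 1.8800, 0.9050)
q' = (0.7577, 0.2247, 0.0018, 0.6127)
v' = (-1.3750, -0.4350, 0.1160)
ω' = (0.3465, 1.4400, 0.5889)

new position p' = (-1.6700, 1.8800, 0.9050)
new velocity v' = (-1.3750, -0.4350, 0.1160)
gyro term ω×Iω = (0.0504, -0.0120, -0.0056)
α = I⁻¹(τ − ω×Iω) = (-1.0693, 0.8000, -0.2220)
new body rate ω' = (0.3465, 1.4400, 0.5889)
2q̇ = q⊗(0,ω) = (-0.4126938, -0.5392738, 1.1702064, 0.8059060)
q + ½dt·q⊗(0,ω), renormalized = (0.7577, 0.2247, 0.0018, 0.6127)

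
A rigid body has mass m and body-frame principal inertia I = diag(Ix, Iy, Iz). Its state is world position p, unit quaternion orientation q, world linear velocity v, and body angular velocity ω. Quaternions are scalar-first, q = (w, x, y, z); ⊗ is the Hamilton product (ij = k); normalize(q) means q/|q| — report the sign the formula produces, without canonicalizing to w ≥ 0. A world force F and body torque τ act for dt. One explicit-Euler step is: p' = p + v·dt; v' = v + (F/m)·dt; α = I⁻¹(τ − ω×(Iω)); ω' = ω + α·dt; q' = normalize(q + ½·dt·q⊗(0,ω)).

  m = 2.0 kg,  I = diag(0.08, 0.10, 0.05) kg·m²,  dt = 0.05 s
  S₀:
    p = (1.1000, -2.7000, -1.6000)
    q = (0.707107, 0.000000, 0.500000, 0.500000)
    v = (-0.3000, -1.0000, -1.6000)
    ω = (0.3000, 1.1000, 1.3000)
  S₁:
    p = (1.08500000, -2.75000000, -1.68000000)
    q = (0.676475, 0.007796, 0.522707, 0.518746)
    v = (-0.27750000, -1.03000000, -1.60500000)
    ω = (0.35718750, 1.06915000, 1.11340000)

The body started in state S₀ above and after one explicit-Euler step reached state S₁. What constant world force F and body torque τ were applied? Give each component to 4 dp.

ω₁ − ω₀ = (0.05718750, -0.03085000, -0.18660000)
applied torque τ = (0.0200, -0.0500, -0.1800)
velocity change Δv = (0.02250000, -0.03000000, -0.00500000)
F = m·Δv/dt = (0.9000, -1.2000, -0.2000)

F = (0.9000, -1.2000, -0.2000)
τ = (0.0200, -0.0500, -0.1800)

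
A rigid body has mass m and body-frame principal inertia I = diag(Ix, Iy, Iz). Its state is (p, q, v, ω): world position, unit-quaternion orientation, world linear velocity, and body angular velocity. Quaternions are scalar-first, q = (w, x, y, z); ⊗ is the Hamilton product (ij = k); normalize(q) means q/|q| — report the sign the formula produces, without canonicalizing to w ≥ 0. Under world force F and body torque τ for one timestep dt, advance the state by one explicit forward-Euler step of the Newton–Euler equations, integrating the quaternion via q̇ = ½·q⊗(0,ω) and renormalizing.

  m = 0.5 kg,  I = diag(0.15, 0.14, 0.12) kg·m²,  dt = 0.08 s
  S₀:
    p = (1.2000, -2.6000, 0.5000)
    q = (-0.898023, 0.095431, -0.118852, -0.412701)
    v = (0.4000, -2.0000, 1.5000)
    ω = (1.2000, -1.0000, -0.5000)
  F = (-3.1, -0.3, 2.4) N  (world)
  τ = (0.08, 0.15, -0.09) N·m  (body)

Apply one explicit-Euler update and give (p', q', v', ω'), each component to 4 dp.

precession coupling ω×(Iω) = (-0.0100, -0.0180, 0.0120)
α = I⁻¹(τ − ω×Iω) = (0.6000, 1.2000, -0.8500)
ω' = ω + α·dt = (1.2480, -0.9040, -0.5680)
2q̇ = q⊗(0,ω) = (-0.4397197, -1.4309026, 0.4504973, 0.4962029)
updated quaternion q' = (-0.9136, 0.0381, -0.1006, -0.3920)
linear accel F/m = (-6.2000, -0.6000, 4.8000)
p' = p + v·dt = (1.2320, -2.7600, 0.6200)
v + (F/m)dt = (-0.0960, -2.0480, 1.8840)

p' = (1.2320, -2.7600, 0.6200)
q' = (-0.9136, 0.0381, -0.1006, -0.3920)
v' = (-0.0960, -2.0480, 1.8840)
ω' = (1.2480, -0.9040, -0.5680)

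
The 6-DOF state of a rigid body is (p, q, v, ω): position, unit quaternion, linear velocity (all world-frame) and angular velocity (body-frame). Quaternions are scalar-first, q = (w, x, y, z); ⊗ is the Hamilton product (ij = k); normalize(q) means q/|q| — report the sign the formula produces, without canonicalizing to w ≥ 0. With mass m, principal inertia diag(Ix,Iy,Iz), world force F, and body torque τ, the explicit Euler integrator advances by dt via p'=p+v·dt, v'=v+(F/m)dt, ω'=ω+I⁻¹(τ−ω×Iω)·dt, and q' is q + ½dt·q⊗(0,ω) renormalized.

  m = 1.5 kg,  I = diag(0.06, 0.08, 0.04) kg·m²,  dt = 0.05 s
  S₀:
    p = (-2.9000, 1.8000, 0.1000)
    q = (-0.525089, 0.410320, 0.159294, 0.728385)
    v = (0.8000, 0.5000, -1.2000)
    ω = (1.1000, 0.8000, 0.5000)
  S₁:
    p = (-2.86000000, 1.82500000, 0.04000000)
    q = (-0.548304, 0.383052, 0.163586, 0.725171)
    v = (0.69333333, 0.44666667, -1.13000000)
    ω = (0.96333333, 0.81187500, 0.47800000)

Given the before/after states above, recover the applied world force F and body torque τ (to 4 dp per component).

F = (-3.2000, -1.6000, 2.1000)
τ = (-0.1800, 0.0300, 0.0000)

ω₁ − ω₀ = (-0.13666667, 0.01187500, -0.02200000)
gyro term ω₀×Iω₀ = (-0.0160, 0.0110, 0.0176)
τ = I·(Δω/dt) + ω₀×(Iω₀) = (-0.1800, 0.0300, 0.0000)
v₁ − v₀ = (-0.10666667, -0.05333333, 0.07000000)
applied force F = (-3.2000, -1.6000, 2.1000)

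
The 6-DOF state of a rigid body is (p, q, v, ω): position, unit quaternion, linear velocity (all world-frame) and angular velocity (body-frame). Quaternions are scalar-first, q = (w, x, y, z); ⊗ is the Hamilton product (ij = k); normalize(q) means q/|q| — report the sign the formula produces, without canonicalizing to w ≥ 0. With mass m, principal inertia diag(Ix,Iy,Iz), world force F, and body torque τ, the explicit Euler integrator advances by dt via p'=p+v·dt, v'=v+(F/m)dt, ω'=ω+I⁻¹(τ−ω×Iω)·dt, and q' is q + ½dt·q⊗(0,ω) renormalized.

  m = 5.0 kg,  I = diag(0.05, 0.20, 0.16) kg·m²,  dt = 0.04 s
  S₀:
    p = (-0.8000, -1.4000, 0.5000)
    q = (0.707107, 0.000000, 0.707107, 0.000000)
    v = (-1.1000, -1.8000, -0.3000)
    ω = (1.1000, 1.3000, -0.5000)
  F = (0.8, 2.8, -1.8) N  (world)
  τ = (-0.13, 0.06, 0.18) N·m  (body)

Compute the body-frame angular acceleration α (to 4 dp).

α = (-3.1200, -0.0025, -0.2156)

gyro term ω×Iω = (0.0260, 0.0605, 0.2145)
angular accel α = (-3.1200, -0.0025, -0.2156)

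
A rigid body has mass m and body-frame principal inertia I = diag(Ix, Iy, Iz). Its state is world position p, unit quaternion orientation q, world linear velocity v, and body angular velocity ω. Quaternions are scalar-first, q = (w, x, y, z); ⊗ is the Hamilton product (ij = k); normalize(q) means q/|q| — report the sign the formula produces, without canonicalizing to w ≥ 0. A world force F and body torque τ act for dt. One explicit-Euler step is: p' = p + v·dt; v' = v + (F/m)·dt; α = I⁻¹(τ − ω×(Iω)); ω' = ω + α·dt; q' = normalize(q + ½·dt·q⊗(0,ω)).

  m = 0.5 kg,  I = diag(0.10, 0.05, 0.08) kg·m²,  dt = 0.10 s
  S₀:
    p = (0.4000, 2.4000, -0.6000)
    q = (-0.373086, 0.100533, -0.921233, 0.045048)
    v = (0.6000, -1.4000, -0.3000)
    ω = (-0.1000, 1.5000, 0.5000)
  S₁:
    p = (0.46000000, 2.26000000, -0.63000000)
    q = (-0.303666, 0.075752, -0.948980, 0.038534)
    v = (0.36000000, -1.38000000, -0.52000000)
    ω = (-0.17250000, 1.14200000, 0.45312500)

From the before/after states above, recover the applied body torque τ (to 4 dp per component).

ω₁ − ω₀ = (-0.07250000, -0.35800000, -0.04687500)
τ = I·(Δω/dt) + ω₀×(Iω₀) = (-0.0500, -0.1800, -0.0300)

τ = (-0.0500, -0.1800, -0.0300)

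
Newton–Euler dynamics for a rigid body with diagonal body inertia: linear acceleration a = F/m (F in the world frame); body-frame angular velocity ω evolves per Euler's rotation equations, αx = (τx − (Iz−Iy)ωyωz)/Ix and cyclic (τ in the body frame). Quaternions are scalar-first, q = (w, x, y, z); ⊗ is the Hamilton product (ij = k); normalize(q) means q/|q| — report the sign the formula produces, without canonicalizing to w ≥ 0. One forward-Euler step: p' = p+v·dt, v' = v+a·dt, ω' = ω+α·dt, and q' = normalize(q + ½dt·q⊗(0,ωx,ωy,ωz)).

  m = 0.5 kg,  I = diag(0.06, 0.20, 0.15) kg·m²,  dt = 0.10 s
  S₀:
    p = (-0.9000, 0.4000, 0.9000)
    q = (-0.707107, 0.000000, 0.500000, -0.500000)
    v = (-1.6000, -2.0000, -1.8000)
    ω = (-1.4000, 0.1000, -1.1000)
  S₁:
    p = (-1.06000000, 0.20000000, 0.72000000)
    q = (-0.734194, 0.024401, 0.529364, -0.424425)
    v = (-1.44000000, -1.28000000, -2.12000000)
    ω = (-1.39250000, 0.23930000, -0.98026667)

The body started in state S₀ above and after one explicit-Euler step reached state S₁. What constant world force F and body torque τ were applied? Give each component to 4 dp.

ω₁ − ω₀ = (0.00750000, 0.13930000, 0.11973333)
applied torque τ = (0.0100, 0.1400, 0.1600)
Δv = v₁−v₀ = (0.16000000, 0.72000000, -0.32000000)
F = m·Δv/dt = (0.8000, 3.6000, -1.6000)

F = (0.8000, 3.6000, -1.6000)
τ = (0.0100, 0.1400, 0.1600)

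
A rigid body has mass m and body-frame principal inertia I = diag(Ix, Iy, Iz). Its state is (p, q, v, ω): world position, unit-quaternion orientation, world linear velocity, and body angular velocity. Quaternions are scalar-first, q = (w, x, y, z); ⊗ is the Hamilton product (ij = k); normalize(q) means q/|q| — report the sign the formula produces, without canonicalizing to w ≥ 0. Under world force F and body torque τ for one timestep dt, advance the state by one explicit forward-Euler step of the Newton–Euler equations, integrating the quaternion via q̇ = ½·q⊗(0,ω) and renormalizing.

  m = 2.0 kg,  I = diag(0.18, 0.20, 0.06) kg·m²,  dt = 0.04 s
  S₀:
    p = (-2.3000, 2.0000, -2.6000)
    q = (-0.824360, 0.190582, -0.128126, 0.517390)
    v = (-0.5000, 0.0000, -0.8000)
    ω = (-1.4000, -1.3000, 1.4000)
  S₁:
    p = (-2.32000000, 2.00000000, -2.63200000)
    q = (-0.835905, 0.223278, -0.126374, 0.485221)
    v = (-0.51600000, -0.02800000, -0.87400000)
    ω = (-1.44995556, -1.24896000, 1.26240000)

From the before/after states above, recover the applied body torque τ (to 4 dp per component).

τ = (0.0300, 0.0200, -0.1700)

Δω = ω₁−ω₀ = (-0.04995556, 0.05104000, -0.13760000)
gyro term ω₀×Iω₀ = (0.2548, -0.2352, 0.0364)
I·α + gyro = (0.0300, 0.0200, -0.1700)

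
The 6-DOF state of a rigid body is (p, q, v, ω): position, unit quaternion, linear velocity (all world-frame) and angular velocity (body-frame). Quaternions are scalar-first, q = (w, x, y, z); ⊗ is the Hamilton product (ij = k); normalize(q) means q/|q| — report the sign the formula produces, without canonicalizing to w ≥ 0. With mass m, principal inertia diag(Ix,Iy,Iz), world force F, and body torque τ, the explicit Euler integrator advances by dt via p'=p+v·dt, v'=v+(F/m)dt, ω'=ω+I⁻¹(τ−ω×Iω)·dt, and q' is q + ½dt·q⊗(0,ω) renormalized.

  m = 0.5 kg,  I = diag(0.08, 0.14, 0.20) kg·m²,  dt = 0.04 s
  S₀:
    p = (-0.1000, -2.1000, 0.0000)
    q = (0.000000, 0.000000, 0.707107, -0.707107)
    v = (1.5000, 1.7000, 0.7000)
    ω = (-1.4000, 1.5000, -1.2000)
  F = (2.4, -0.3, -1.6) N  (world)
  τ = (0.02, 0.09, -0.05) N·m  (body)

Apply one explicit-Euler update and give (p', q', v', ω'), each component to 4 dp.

gyro term ω×Iω = (-0.1080, -0.2016, -0.1260)
α = I⁻¹(τ − ω×Iω) = (1.6000, 2.0829, 0.3800)
ω + α·dt = (-1.3360, 1.5833, -1.1848)
q⊗(0,ω) = (-1.9091889, 0.2121321, 0.9899498, 0.9899498)
q + ½dt·q⊗(0,ω), renormalized = (-0.0381, 0.0042, 0.7261, -0.6865)
linear accel F/m = (4.8000, -0.6000, -3.2000)
p' = p + v·dt = (-0.0400, -2.0320, 0.0280)
new velocity v' = (1.6920, 1.6760, 0.5720)

p' = (-0.0400, -2.0320, 0.0280)
q' = (-0.0381, 0.0042, 0.7261, -0.6865)
v' = (1.6920, 1.6760, 0.5720)
ω' = (-1.3360, 1.5833, -1.1848)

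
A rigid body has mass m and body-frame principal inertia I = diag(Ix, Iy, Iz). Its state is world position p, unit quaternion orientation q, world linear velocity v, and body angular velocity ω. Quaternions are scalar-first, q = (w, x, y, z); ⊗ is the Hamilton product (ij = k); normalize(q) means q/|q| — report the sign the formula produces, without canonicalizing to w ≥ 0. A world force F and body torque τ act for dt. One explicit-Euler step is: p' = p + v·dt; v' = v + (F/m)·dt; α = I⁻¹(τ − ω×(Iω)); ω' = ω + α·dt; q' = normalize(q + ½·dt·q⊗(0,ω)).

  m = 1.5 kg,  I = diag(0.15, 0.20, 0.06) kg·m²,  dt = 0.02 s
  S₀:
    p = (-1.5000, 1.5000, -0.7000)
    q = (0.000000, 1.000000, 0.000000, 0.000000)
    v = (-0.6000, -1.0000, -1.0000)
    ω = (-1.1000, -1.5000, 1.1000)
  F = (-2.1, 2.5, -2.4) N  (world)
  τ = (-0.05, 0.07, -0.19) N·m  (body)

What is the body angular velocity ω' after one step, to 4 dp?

ω' = (-1.1375, -1.4821, 1.0092)

ω×(Iω) gyroscopic = (0.2310, -0.1089, 0.0825)
angular accel α = (-1.8733, 0.8945, -4.5417)
ω' = ω + α·dt = (-1.1375, -1.4821, 1.0092)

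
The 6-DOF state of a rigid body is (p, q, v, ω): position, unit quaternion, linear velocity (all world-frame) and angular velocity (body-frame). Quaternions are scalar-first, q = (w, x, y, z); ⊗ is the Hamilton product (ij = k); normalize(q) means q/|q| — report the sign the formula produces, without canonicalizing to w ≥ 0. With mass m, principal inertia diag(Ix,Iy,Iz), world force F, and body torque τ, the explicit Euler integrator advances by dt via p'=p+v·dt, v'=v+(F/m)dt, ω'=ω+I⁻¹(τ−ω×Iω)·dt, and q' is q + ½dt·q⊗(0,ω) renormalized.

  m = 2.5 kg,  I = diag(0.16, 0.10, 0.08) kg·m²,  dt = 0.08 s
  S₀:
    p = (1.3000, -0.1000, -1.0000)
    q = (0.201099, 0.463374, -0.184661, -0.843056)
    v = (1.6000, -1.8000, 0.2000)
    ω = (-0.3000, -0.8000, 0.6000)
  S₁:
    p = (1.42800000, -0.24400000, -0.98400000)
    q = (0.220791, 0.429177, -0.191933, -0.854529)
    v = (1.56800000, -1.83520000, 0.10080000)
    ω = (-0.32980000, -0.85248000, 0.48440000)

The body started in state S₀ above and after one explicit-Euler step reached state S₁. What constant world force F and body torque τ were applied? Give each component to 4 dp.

v₁ − v₀ = (-0.03200000, -0.03520000, -0.09920000)
applied force F = (-1.0000, -1.1000, -3.1000)
Δω = ω₁−ω₀ = (-0.02980000, -0.05248000, -0.11560000)
τ = I·(Δω/dt) + ω₀×(Iω₀) = (-0.0500, -0.0800, -0.1300)

F = (-1.0000, -1.1000, -3.1000)
τ = (-0.0500, -0.0800, -0.1300)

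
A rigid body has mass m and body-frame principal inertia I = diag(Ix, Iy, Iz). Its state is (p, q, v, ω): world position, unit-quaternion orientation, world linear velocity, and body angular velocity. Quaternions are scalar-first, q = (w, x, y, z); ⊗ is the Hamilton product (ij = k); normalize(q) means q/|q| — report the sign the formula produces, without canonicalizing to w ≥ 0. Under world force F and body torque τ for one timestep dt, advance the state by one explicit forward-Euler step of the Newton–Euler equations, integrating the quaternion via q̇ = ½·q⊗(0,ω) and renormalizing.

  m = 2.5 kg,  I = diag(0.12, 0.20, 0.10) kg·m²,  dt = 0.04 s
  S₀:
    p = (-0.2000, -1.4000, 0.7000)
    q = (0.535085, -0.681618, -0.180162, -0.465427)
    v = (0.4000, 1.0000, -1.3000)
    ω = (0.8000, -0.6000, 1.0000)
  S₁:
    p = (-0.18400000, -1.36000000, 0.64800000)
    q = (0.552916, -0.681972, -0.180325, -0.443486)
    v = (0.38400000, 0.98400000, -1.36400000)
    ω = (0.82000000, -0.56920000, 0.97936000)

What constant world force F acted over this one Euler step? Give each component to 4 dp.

velocity change Δv = (-0.01600000, -0.01600000, -0.06400000)
applied force F = (-1.0000, -1.0000, -4.0000)

F = (-1.0000, -1.0000, -4.0000)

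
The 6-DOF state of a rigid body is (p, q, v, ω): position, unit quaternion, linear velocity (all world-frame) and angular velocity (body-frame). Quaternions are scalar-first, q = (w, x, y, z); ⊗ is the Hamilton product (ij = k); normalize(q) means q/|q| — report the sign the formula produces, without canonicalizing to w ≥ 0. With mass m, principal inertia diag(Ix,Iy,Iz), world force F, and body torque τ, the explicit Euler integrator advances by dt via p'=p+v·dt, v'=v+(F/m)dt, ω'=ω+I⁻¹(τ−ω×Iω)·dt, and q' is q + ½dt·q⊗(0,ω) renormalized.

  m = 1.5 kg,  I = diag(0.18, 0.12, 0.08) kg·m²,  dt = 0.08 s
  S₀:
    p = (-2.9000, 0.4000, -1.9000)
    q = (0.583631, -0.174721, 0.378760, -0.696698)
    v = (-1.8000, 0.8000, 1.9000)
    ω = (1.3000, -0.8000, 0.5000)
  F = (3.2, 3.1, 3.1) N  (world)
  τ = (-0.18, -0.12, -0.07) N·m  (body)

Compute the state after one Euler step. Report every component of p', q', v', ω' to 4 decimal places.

p' = (-3.0440, 0.4640, -1.7480)
q' = (0.6175, -0.1588, 0.3267, -0.6977)
v' = (-1.6293, 0.9653, 2.0653)
ω' = (1.2129, -0.9233, 0.3676)

p' = p + v·dt = (-3.0440, 0.4640, -1.7480)
new velocity v' = (-1.6293, 0.9653, 2.0653)
gyro term ω×Iω = (0.0160, 0.0650, 0.0624)
(τ − ω×Iω)/I = (-1.0889, -1.5417, -1.6550)
new body rate ω' = (1.2129, -0.9233, 0.3676)
q⊗(0,ω) = (0.8784943, 0.3907419, -1.2852517, -0.0607957)
q + ½dt·q⊗(0,ω), renormalized = (0.6175, -0.1588, 0.3267, -0.6977)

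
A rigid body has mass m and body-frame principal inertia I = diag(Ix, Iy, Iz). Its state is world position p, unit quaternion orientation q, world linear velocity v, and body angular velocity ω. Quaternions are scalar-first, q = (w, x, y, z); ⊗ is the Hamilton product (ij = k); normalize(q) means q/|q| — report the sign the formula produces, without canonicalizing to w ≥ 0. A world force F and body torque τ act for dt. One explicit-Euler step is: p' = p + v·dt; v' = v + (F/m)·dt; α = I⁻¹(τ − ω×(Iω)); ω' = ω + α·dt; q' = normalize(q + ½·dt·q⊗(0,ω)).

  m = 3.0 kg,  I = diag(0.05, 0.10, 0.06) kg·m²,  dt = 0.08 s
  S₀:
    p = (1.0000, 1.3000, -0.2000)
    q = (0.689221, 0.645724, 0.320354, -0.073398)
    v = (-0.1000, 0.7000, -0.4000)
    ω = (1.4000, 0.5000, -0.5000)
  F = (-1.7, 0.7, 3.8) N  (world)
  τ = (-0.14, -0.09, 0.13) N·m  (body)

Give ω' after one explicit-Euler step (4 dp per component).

gyro term ω×Iω = (0.0100, 0.0070, 0.0350)
angular accel α = (-3.0000, -0.9700, 1.5833)
new body rate ω' = (1.1600, 0.4224, -0.3733)

ω' = (1.1600, 0.4224, -0.3733)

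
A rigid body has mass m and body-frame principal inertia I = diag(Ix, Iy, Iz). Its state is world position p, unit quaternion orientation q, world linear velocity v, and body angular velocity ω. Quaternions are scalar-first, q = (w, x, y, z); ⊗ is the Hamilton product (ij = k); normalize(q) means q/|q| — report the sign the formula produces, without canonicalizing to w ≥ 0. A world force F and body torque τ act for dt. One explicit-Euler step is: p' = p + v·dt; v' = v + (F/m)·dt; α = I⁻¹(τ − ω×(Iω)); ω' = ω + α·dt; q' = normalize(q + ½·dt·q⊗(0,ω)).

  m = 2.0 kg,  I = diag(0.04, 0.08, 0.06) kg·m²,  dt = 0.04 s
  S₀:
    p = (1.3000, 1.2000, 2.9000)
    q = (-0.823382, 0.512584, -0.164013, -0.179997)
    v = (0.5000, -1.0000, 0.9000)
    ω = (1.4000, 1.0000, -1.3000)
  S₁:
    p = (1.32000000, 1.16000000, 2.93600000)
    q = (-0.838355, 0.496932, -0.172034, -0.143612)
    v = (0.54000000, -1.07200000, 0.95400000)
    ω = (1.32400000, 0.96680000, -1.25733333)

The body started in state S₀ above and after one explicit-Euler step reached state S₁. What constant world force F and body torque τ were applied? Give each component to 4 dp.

F = (2.0000, -3.6000, 2.7000)
τ = (-0.0500, -0.0300, 0.1200)

v₁ − v₀ = (0.04000000, -0.07200000, 0.05400000)
F = m·Δv/dt = (2.0000, -3.6000, 2.7000)
rate change Δω = (-0.07600000, -0.03320000, 0.04266667)
precession coupling = (0.0260, 0.0364, 0.0560)
τ = I·(Δω/dt) + ω₀×(Iω₀) = (-0.0500, -0.0300, 0.1200)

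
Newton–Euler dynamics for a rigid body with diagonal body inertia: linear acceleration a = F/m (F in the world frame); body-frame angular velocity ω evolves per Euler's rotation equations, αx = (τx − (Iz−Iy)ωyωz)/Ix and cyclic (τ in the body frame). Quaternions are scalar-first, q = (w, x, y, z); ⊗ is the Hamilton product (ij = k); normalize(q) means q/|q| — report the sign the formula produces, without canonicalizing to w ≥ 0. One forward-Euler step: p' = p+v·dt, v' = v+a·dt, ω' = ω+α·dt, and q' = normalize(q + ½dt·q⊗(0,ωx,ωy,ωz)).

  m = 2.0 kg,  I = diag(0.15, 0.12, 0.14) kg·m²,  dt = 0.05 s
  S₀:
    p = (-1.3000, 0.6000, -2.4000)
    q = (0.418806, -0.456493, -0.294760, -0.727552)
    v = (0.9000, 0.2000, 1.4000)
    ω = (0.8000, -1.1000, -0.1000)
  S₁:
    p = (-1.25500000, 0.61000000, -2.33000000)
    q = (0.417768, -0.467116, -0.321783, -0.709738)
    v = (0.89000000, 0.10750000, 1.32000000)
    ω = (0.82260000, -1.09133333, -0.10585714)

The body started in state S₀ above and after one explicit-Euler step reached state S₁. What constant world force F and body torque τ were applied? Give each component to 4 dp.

F = (-0.4000, -3.7000, -3.2000)
τ = (0.0700, 0.0200, 0.0100)

ω₁ − ω₀ = (0.02260000, 0.00866667, -0.00585714)
applied torque τ = (0.0700, 0.0200, 0.0100)
Δv = v₁−v₀ = (-0.01000000, -0.09250000, -0.08000000)
F = m·Δv/dt = (-0.4000, -3.7000, -3.2000)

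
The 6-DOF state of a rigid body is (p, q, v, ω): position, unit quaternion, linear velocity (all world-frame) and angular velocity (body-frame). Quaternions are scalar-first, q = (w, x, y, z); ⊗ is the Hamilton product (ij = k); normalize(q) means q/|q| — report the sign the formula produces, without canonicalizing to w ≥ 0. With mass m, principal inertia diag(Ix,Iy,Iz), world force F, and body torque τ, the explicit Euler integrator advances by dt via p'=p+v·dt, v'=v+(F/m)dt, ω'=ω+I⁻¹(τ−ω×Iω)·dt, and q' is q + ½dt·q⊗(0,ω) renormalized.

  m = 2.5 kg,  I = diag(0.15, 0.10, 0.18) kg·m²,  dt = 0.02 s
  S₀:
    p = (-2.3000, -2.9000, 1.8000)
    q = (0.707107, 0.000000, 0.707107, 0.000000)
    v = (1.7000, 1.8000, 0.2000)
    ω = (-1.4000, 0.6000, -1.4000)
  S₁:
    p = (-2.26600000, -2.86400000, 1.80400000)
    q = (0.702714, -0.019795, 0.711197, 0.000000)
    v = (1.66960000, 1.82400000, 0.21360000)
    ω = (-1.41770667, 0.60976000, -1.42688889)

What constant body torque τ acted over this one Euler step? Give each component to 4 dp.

τ = (-0.2000, -0.0100, -0.2000)

Δω = ω₁−ω₀ = (-0.01770667, 0.00976000, -0.02688889)
ω₀×(Iω₀) = (-0.0672, -0.0588, 0.0420)
τ = I·(Δω/dt) + ω₀×(Iω₀) = (-0.2000, -0.0100, -0.2000)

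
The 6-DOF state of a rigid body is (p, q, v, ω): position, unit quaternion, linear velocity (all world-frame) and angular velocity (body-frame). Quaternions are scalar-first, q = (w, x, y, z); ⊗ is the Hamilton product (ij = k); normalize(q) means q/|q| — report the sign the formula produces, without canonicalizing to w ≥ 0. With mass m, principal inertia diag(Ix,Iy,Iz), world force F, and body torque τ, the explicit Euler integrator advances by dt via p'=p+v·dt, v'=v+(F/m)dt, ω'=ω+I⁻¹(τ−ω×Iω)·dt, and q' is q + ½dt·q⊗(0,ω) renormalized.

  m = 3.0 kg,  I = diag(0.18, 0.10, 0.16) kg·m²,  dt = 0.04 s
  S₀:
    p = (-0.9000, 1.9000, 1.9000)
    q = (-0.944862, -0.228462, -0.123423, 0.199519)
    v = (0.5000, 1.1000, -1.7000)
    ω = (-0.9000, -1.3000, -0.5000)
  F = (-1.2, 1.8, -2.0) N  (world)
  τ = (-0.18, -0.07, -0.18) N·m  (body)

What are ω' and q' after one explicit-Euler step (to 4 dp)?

ω' = (-0.9487, -1.3316, -0.5216)
q' = (-0.9497, -0.2049, -0.1047, 0.2126)

α = I⁻¹(τ − ω×Iω) = (-1.2167, -0.7900, -0.5400)
new body rate ω' = (-0.9487, -1.3316, -0.5216)
Hamilton product q⊗(0,ω) = (-0.2663062, 1.1714620, 0.9345225, 0.6583509)
q + ½dt·q⊗(0,ω), renormalized = (-0.9497, -0.2049, -0.1047, 0.2126)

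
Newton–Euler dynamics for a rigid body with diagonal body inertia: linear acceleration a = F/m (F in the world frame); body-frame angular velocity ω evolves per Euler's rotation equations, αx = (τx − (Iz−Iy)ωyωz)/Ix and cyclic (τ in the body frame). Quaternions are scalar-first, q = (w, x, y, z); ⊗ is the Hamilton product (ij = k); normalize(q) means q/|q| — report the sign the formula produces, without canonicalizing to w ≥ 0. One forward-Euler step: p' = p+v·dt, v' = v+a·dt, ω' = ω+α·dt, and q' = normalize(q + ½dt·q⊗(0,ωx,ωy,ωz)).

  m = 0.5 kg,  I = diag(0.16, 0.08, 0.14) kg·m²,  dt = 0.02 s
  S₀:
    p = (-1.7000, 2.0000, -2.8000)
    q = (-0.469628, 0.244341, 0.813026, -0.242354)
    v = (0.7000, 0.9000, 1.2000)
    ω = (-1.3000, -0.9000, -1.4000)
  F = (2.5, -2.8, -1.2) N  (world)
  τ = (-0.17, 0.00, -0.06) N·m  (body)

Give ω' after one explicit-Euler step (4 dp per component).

angular accel α = (-1.5350, -0.4550, 0.2400)
ω' = ω + α·dt = (-1.3307, -0.9091, -1.3952)

ω' = (-1.3307, -0.9091, -1.3952)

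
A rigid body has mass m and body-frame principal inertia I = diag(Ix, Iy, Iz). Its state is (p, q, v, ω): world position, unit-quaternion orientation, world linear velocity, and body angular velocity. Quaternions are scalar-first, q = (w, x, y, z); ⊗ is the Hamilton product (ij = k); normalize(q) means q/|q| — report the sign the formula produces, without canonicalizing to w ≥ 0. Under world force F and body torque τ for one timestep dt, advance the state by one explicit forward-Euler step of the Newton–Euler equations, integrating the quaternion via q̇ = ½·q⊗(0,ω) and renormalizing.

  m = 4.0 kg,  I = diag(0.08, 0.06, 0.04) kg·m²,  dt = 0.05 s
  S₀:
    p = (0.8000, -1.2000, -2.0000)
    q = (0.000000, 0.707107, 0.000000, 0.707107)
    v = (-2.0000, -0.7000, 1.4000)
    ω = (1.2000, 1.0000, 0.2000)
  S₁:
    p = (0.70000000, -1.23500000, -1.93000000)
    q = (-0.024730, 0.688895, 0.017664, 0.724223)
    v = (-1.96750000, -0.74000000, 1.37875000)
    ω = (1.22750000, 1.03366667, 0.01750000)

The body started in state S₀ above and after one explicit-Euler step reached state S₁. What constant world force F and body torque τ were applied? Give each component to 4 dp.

F = (2.6000, -3.2000, -1.7000)
τ = (0.0400, 0.0500, -0.1700)

Δv = v₁−v₀ = (0.03250000, -0.04000000, -0.02125000)
F = m·Δv/dt = (2.6000, -3.2000, -1.7000)
ω₁ − ω₀ = (0.02750000, 0.03366667, -0.18250000)
precession coupling = (-0.0040, 0.0096, -0.0240)
I·α + gyro = (0.0400, 0.0500, -0.1700)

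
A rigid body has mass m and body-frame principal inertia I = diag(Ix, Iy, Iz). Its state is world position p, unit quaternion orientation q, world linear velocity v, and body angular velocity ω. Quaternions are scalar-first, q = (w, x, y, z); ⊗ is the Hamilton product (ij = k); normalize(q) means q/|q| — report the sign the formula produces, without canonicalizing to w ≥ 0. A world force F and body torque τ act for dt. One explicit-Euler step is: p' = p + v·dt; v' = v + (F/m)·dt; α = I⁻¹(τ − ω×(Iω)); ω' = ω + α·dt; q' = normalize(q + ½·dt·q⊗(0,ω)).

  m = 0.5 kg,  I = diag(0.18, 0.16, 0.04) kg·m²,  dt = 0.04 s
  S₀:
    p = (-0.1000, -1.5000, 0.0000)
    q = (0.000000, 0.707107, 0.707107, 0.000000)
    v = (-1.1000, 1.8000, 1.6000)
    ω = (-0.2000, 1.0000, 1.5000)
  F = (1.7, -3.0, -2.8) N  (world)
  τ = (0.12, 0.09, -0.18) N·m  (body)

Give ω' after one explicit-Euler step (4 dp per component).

ω×(Iω) gyroscopic = (-0.1800, -0.0420, 0.0040)
(τ − ω×Iω)/I = (1.6667, 0.8250, -4.6000)
ω' = ω + α·dt = (-0.1333, 1.0330, 1.3160)

ω' = (-0.1333, 1.0330, 1.3160)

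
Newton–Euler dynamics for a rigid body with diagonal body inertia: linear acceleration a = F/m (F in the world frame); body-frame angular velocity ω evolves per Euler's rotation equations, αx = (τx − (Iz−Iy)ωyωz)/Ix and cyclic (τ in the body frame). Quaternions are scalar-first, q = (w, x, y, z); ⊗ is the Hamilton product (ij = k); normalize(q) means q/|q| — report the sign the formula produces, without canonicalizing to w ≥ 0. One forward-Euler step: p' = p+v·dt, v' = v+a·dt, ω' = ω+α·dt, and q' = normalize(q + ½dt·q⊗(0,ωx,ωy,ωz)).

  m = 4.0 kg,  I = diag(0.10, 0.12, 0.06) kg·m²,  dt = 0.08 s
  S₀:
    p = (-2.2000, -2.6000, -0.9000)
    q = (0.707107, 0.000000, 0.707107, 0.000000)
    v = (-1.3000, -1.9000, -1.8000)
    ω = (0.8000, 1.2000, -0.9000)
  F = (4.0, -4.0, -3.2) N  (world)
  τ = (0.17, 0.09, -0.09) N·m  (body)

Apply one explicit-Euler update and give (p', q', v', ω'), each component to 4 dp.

p' = (-2.3040, -2.7520, -1.0440)
q' = (0.6716, -0.0028, 0.7393, -0.0480)
v' = (-1.2200, -1.9800, -1.8640)
ω' = (0.8842, 1.2792, -1.0456)

a = F/m = (1.0000, -1.0000, -0.8000)
p' = p + v·dt = (-2.3040, -2.7520, -1.0440)
v' = v + a·dt = (-1.2200, -1.9800, -1.8640)
precession coupling ω×(Iω) = (0.0648, -0.0288, 0.0192)
(τ − ω×Iω)/I = (1.0520, 0.9900, -1.8200)
ω + α·dt = (0.8842, 1.2792, -1.0456)
q⊗(0,ω) = (-0.8485284, -0.0707107, 0.8485284, -1.2020819)
q + ½dt·q⊗(0,ω), renormalized = (0.6716, -0.0028, 0.7393, -0.0480)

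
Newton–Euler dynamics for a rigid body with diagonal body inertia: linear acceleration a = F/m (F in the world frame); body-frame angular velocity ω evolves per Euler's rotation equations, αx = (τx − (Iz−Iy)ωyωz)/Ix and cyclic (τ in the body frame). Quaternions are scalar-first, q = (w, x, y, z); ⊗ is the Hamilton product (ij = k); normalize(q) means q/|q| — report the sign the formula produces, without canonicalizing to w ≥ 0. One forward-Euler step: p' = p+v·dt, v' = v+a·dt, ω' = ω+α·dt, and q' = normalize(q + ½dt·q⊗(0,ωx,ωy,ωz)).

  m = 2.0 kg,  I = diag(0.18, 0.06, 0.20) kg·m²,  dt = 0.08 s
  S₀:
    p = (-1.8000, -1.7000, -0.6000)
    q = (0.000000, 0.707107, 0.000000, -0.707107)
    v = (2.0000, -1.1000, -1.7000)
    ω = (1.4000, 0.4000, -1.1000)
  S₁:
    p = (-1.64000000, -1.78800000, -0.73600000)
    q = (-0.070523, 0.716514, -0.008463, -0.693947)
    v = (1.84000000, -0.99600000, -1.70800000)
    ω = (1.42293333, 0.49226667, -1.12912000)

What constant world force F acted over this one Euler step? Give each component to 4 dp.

F = (-4.0000, 2.6000, -0.2000)

v₁ − v₀ = (-0.16000000, 0.10400000, -0.00800000)
m·(v₁−v₀)/dt = (-4.0000, 2.6000, -0.2000)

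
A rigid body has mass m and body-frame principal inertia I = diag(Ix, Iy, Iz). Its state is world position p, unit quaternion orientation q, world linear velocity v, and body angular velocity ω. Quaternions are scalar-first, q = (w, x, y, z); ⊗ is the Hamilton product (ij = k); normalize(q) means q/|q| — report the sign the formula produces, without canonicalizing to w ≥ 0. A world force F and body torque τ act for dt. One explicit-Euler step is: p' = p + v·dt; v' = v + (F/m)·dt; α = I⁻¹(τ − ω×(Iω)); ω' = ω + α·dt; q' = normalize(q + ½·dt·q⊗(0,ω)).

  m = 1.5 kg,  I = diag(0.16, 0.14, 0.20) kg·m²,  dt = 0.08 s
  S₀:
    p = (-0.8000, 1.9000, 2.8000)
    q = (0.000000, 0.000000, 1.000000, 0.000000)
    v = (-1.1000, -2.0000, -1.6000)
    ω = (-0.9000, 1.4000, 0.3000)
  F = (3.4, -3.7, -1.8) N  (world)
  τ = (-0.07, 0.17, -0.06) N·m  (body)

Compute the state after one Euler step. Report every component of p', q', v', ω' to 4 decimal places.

p' = (-0.8880, 1.7400, 2.6720)
q' = (-0.0559, 0.0120, 0.9977, 0.0359)
v' = (-0.9187, -2.1973, -1.6960)
ω' = (-0.9476, 1.4910, 0.2659)

p' = p + v·dt = (-0.8880, 1.7400, 2.6720)
new velocity v' = (-0.9187, -2.1973, -1.6960)
gyro term ω×Iω = (0.0252, 0.0108, 0.0252)
angular accel α = (-0.5950, 1.1371, -0.4260)
ω' = ω + α·dt = (-0.9476, 1.4910, 0.2659)
Hamilton product q⊗(0,ω) = (-1.4000000, 0.3000000, 0.0000000, 0.9000000)
q' = normalize(q + ½dt·q⊗(0,ω)) = (-0.0559, 0.0120, 0.9977, 0.0359)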